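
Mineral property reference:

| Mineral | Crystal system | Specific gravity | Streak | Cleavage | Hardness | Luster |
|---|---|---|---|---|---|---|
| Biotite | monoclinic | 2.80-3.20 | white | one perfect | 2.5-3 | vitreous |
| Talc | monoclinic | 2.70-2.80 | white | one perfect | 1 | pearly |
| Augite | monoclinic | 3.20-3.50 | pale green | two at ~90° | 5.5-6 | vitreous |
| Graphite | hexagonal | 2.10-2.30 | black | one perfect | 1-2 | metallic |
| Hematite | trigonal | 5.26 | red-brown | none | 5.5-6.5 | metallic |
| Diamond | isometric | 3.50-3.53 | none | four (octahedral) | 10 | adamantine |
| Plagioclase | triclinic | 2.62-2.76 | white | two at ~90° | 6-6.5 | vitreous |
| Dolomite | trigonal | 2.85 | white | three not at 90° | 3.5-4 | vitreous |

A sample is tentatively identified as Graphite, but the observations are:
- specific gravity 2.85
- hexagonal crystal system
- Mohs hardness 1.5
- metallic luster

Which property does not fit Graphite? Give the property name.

specific gravity

Specific gravity 2.85: Graphite has SG 2.10-2.30 — inconsistent.
Hexagonal crystal system: Graphite has hexagonal system — consistent.
Mohs hardness 1.5: Graphite has hardness 1-2 — consistent.
Metallic luster: Graphite has metallic luster — consistent.
The specific gravity is the one property that does not fit.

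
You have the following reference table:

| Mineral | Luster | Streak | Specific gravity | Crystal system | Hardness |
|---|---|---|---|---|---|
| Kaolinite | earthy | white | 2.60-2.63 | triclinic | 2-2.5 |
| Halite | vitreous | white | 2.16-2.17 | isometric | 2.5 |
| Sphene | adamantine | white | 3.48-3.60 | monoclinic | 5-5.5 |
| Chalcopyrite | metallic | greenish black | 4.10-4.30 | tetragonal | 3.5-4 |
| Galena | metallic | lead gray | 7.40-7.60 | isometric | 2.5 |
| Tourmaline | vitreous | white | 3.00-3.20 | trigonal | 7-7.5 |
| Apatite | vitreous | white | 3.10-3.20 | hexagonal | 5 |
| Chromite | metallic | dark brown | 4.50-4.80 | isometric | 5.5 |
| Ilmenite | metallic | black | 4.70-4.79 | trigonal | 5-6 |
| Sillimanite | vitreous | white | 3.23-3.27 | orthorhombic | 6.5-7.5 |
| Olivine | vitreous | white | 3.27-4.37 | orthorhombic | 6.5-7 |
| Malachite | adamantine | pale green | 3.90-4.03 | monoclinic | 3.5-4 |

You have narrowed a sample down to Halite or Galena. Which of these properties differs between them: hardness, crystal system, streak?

Hardness: both 2.5 — shared.
Crystal system: both isometric — shared.
Streak: Halite white, Galena lead gray — different.
Of the listed properties, streak is the one that separates them.

streak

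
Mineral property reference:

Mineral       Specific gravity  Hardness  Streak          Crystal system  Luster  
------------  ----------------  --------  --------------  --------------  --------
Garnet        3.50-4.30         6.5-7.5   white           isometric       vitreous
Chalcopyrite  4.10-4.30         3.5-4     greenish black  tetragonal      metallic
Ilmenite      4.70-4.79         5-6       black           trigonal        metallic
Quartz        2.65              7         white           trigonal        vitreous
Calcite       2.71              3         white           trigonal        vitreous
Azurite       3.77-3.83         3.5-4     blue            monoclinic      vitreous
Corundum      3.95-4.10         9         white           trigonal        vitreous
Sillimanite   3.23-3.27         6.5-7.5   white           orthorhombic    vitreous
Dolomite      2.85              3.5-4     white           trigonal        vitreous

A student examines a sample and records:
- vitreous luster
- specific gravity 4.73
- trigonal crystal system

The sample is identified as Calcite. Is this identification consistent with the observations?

Vitreous luster — matches Calcite (vitreous luster).
Specific gravity 4.73 — Calcite has SG 2.71; inconsistent.
Trigonal crystal system — matches Calcite (trigonal system).
The specific gravity observation rules out Calcite.

No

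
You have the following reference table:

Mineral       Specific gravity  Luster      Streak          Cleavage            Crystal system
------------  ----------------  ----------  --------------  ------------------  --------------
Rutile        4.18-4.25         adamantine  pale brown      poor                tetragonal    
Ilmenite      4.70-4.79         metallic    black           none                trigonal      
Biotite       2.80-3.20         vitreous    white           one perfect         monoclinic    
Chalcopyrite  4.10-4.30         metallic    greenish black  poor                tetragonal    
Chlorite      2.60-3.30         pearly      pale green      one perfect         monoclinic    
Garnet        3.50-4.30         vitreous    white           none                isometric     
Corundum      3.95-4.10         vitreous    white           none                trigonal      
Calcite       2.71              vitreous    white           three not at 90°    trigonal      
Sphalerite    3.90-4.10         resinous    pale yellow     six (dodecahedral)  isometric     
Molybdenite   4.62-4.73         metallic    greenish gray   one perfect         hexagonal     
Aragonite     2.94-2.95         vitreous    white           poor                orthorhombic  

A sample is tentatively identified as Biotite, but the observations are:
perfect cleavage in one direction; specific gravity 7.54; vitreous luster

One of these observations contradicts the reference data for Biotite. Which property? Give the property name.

Perfect cleavage in one direction: Biotite has cleavage one perfect — within range.
Specific gravity 7.54: Biotite has SG 2.80-3.20 — outside the reference range.
Vitreous luster: Biotite has vitreous luster — within range.
Everything matches except the specific gravity.

specific gravity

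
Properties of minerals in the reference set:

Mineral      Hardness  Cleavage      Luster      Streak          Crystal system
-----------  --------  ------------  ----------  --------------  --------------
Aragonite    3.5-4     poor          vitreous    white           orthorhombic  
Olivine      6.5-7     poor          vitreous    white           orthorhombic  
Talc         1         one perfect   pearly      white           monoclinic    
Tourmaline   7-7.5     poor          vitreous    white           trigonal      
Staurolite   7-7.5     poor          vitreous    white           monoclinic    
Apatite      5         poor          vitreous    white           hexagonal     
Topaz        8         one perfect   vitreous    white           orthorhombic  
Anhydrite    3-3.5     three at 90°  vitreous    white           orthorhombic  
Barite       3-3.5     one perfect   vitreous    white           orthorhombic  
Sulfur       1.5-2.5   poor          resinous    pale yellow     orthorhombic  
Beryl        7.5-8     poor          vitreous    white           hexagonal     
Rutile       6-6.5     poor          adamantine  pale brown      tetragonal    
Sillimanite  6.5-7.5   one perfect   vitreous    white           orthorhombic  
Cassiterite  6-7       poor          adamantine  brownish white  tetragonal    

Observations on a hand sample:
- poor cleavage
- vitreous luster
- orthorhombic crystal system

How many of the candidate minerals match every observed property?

2

Poor cleavage is inconsistent with Talc, Topaz, Anhydrite, Barite, Sillimanite.
Vitreous luster rules out Sulfur, Rutile, Cassiterite.
Orthorhombic crystal system: leaves Aragonite, Olivine.
The minerals that satisfy all observations are Aragonite, Olivine.
That is 2 minerals.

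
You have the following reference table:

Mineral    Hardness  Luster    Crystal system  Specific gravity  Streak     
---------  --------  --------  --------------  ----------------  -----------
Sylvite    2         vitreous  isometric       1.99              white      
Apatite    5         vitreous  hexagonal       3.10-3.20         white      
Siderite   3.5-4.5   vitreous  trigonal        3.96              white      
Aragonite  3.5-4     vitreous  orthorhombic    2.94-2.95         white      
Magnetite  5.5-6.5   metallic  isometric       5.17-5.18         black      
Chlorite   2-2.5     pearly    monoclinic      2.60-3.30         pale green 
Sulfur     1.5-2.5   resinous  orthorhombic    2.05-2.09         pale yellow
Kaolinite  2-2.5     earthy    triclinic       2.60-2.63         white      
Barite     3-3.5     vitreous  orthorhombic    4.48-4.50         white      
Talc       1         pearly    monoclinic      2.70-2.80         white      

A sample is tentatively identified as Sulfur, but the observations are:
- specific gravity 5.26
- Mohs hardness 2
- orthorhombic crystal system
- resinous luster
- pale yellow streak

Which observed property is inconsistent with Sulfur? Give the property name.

Specific gravity 5.26: Sulfur has SG 2.05-2.09 — outside the reference range.
Mohs hardness 2: Sulfur has hardness 1.5-2.5 — matches.
Orthorhombic crystal system: Sulfur has orthorhombic system — matches.
Resinous luster: Sulfur has resinous luster — matches.
Pale yellow streak: Sulfur has pale yellow streak — matches.
The specific gravity is the one property that does not fit.

specific gravity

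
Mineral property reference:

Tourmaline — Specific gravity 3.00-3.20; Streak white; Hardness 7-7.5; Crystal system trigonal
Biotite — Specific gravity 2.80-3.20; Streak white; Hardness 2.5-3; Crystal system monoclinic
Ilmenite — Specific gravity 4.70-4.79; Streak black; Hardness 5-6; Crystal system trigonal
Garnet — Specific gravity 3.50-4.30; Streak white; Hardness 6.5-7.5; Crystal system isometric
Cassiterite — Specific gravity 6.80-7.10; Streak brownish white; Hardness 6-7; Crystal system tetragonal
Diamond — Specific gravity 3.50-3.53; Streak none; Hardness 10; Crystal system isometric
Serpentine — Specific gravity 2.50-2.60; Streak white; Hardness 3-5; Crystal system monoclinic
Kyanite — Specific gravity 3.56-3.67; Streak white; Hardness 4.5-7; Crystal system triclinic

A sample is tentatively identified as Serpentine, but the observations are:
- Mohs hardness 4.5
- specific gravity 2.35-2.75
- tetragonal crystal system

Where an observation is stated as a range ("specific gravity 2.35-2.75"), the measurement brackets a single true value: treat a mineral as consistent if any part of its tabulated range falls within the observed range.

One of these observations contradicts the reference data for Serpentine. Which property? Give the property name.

Mohs hardness 4.5: Serpentine has hardness 3-5 — consistent.
Specific gravity 2.35-2.75: Serpentine has SG 2.50-2.60 — consistent.
Tetragonal crystal system: Serpentine has monoclinic system — outside the reference range.
Everything matches except the crystal system.

crystal system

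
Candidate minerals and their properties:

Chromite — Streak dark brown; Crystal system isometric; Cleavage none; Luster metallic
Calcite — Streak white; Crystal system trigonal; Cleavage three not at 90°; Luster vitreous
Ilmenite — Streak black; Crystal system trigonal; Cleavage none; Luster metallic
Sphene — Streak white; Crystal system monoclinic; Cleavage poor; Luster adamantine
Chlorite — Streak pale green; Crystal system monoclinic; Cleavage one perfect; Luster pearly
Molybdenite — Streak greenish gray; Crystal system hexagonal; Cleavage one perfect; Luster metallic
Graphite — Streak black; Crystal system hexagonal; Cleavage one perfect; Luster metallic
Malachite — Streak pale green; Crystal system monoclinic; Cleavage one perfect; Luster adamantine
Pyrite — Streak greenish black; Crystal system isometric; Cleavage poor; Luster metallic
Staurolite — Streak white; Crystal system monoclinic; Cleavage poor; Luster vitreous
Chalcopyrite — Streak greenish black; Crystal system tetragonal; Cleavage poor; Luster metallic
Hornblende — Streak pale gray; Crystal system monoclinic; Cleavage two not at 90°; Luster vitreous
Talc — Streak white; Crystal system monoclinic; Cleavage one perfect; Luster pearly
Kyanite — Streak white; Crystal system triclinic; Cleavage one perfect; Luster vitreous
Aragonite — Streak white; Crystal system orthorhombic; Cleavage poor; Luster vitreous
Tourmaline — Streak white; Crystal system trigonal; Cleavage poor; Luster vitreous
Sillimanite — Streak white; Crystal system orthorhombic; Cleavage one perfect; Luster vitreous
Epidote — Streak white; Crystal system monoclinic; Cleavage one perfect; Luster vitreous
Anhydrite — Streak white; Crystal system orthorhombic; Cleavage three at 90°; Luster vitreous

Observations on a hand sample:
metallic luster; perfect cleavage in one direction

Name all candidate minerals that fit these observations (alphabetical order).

Metallic luster: narrows the field to Chromite, Ilmenite, Molybdenite, Graphite, Pyrite, Chalcopyrite.
Perfect cleavage in one direction: narrows the field to Molybdenite, Graphite.
Consistent with every observation: Graphite, Molybdenite.

Graphite, Molybdenite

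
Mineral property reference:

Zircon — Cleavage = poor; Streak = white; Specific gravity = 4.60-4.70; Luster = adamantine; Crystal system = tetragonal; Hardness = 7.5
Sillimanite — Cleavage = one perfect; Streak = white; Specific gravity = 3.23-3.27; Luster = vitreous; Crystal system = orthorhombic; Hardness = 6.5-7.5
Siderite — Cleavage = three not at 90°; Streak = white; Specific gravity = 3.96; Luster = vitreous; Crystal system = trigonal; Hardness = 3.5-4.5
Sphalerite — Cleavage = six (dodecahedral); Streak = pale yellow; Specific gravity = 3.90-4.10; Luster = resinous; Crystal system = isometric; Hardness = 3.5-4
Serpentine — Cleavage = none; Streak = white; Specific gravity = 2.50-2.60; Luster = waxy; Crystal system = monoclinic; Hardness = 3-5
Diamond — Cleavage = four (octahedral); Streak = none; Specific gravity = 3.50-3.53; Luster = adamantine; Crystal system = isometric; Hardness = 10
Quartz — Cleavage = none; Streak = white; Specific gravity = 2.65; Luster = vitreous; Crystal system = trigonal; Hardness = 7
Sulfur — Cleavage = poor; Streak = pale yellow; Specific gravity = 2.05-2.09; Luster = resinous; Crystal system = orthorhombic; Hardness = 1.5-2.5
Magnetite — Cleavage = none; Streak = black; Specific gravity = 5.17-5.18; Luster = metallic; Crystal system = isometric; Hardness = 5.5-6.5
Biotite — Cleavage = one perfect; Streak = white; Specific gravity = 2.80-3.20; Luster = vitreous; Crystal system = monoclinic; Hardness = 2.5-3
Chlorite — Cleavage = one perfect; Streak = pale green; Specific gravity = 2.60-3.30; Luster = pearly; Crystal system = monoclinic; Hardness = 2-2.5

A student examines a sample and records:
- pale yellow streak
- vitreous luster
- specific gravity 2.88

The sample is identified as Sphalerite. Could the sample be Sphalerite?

Pale yellow streak — fits Sphalerite (pale yellow streak).
Vitreous luster — Sphalerite has resinous luster; inconsistent.
Specific gravity 2.88 — Sphalerite has SG 3.90-4.10; inconsistent.
2 of the observed properties are inconsistent with Sphalerite.

No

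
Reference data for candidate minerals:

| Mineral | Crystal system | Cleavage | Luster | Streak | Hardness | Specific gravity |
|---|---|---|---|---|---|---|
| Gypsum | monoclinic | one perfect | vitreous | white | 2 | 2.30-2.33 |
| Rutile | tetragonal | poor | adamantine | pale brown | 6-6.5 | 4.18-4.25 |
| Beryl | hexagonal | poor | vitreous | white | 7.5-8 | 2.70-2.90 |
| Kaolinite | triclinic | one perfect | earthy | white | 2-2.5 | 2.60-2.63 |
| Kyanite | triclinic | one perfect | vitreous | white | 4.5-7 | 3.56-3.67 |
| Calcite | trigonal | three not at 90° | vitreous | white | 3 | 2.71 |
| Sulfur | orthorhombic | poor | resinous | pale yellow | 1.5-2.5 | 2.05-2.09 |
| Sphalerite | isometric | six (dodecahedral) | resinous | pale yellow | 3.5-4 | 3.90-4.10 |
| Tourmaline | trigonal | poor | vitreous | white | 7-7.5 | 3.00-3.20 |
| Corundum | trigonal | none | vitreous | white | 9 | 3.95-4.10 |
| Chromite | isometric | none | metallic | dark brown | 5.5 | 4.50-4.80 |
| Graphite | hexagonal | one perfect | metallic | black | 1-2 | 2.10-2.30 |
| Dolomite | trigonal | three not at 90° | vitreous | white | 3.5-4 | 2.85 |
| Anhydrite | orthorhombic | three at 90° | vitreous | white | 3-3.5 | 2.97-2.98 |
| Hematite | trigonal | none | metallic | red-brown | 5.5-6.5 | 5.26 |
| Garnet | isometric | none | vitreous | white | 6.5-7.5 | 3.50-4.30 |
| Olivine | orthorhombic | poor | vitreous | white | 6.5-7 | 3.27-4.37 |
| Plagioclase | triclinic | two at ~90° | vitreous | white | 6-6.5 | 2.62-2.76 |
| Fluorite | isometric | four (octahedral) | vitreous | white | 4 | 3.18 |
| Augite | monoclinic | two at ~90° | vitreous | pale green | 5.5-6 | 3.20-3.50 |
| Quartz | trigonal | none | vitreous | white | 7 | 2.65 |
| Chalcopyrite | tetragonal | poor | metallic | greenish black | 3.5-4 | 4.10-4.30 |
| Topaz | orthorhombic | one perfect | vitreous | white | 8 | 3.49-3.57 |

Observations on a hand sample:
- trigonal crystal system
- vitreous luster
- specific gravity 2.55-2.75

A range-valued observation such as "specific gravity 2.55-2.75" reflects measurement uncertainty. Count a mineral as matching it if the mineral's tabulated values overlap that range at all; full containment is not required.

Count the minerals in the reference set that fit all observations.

Trigonal crystal system — leaves Calcite, Tourmaline, Corundum, Dolomite, Hematite, Quartz.
Vitreous luster excludes Hematite.
Specific gravity 2.55-2.75 — Calcite, Quartz remain.
Remaining candidates: Calcite, Quartz.
That is 2 minerals.

2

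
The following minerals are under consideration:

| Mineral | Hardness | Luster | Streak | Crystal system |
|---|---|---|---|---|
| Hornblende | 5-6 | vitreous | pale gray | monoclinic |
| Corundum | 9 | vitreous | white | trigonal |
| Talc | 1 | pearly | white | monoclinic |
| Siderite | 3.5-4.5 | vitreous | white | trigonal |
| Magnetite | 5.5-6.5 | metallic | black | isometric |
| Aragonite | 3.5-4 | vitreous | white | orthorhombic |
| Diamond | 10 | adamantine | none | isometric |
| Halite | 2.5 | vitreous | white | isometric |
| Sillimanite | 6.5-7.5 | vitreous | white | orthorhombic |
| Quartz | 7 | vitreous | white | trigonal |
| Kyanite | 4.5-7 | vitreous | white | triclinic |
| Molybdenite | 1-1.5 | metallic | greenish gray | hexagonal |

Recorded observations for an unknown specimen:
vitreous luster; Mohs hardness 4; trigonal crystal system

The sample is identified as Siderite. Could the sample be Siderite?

Vitreous luster — is consistent with Siderite (vitreous luster).
Mohs hardness 4 — is consistent with Siderite (hardness 3.5-4.5).
Trigonal crystal system — is consistent with Siderite (trigonal system).
Every observed property is compatible with the reference values for Siderite.

Yes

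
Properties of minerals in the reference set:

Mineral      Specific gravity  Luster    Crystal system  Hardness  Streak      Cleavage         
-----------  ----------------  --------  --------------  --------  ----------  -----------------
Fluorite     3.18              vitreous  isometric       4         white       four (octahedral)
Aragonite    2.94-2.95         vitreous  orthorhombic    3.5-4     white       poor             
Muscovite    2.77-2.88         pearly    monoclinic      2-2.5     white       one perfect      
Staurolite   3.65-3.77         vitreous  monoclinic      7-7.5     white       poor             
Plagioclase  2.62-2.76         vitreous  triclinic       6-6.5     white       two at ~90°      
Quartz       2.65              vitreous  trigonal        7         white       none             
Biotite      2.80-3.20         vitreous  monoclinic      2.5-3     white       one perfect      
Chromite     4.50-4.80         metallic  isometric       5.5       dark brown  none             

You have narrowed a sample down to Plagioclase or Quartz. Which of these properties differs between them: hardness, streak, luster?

hardness

Hardness: Plagioclase 6-6.5, Quartz 7 — different.
Streak: both white — identical.
Luster: both vitreous — identical.
Only hardness differs between Plagioclase and Quartz among the listed tests.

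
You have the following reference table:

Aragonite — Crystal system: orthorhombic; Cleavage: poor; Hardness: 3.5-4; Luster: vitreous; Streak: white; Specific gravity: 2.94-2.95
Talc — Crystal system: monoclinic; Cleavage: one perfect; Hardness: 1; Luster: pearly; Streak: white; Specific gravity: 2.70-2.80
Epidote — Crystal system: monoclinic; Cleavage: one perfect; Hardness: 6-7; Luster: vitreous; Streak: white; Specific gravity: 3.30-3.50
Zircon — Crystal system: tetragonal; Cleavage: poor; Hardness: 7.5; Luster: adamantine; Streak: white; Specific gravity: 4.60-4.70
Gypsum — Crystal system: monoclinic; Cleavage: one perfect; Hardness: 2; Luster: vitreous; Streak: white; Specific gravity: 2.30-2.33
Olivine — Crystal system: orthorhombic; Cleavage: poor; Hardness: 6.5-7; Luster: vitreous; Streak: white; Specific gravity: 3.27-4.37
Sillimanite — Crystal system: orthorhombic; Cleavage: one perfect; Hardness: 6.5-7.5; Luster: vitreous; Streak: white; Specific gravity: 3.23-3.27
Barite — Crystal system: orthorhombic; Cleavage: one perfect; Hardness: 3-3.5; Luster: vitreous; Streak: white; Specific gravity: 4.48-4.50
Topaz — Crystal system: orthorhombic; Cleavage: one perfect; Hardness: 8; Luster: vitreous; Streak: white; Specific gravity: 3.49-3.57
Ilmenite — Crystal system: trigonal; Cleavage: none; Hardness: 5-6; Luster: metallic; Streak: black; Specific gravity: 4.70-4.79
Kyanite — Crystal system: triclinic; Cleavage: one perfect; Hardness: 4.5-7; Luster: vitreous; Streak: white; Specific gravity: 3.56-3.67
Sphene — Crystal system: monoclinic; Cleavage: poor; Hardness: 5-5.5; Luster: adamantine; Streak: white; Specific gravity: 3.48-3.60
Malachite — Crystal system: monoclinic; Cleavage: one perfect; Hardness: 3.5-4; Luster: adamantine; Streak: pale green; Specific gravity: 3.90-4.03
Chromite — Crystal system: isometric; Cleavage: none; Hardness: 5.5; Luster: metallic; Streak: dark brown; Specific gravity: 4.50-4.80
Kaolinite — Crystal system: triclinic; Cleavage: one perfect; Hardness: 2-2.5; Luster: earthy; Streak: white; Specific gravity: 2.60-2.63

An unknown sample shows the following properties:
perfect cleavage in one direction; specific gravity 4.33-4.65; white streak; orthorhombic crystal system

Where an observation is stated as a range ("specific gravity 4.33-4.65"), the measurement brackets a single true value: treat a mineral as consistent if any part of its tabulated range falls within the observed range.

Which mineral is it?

Perfect cleavage in one direction rules out Aragonite, Zircon, Olivine, Ilmenite, Sphene, Chromite.
Specific gravity 4.33-4.65 — leaves Barite.
White streak — no further eliminations.
Orthorhombic crystal system — all remaining candidates fit.
Only Barite satisfies all observations.

Barite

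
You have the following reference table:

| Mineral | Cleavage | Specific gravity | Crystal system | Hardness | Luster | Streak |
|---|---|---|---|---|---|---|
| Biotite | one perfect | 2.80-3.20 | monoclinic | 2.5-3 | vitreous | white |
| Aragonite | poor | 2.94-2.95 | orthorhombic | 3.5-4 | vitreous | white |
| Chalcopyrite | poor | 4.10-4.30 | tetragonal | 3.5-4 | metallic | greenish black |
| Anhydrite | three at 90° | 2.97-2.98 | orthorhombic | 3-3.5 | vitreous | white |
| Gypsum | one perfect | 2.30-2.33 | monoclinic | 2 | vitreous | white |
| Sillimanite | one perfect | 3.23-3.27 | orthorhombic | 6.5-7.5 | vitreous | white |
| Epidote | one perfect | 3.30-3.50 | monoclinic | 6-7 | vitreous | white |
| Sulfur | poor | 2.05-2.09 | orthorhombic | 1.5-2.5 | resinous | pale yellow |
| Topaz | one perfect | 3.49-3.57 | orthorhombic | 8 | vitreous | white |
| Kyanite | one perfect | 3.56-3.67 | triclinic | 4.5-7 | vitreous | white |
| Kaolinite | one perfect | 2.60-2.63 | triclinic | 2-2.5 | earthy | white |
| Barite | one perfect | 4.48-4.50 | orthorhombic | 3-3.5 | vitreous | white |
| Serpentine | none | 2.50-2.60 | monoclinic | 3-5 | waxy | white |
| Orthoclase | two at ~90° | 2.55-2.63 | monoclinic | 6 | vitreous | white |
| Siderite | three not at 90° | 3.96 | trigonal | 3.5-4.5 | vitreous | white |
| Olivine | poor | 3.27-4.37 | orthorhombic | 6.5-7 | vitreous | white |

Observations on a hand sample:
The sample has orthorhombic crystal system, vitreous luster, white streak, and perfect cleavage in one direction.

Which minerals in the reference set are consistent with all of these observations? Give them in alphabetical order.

Orthorhombic crystal system: narrows the field to Aragonite, Anhydrite, Sillimanite, Sulfur, Topaz, Barite, Olivine.
Vitreous luster eliminates Sulfur.
White streak: every remaining candidate is consistent.
Perfect cleavage in one direction eliminates Aragonite, Anhydrite, Olivine.
The minerals that satisfy all observations are Barite, Sillimanite, Topaz.

Barite, Sillimanite, Topaz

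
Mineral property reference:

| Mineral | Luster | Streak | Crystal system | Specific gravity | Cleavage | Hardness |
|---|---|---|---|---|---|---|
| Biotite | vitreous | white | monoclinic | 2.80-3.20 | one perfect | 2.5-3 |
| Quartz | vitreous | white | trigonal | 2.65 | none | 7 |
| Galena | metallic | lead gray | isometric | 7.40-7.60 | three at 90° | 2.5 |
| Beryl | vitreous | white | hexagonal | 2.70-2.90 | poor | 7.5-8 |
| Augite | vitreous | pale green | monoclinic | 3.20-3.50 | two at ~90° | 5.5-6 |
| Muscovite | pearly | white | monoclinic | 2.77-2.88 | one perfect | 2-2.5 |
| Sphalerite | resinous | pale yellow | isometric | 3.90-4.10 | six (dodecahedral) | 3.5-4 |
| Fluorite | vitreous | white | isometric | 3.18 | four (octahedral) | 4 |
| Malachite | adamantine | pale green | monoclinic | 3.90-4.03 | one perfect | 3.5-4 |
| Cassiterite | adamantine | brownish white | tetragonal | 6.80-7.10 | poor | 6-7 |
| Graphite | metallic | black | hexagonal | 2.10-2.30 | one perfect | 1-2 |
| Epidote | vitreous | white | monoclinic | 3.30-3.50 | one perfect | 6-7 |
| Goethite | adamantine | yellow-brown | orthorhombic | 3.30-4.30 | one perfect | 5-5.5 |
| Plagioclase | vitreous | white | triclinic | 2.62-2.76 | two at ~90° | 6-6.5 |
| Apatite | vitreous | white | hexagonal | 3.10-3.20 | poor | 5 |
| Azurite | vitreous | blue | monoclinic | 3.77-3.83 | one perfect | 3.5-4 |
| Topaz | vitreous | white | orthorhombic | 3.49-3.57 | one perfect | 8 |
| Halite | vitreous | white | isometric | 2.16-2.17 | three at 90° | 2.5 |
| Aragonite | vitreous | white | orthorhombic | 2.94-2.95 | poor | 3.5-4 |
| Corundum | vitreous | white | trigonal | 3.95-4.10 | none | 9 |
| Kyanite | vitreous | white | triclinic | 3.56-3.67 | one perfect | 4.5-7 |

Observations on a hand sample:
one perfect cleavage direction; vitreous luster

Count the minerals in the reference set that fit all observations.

5

One perfect cleavage direction — narrows the field to Biotite, Muscovite, Malachite, Graphite, Epidote, Goethite, Azurite, Topaz, Kyanite.
Vitreous luster rules out Muscovite, Malachite, Graphite, Goethite.
Consistent with every observation: Azurite, Biotite, Epidote, Kyanite, Topaz.
That is 5 minerals.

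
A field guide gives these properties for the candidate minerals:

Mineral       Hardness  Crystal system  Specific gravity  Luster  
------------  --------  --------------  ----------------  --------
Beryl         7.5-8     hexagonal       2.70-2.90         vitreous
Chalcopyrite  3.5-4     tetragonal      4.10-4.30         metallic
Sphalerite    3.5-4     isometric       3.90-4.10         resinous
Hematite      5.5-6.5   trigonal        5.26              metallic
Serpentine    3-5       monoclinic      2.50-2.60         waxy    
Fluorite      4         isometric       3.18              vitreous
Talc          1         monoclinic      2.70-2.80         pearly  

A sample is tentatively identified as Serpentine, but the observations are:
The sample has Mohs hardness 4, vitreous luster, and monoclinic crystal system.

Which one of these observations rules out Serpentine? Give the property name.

luster

Mohs hardness 4: Serpentine has hardness 3-5 — consistent.
Vitreous luster: Serpentine has waxy luster — inconsistent.
Monoclinic crystal system: Serpentine has monoclinic system — consistent.
Only the luster is inconsistent.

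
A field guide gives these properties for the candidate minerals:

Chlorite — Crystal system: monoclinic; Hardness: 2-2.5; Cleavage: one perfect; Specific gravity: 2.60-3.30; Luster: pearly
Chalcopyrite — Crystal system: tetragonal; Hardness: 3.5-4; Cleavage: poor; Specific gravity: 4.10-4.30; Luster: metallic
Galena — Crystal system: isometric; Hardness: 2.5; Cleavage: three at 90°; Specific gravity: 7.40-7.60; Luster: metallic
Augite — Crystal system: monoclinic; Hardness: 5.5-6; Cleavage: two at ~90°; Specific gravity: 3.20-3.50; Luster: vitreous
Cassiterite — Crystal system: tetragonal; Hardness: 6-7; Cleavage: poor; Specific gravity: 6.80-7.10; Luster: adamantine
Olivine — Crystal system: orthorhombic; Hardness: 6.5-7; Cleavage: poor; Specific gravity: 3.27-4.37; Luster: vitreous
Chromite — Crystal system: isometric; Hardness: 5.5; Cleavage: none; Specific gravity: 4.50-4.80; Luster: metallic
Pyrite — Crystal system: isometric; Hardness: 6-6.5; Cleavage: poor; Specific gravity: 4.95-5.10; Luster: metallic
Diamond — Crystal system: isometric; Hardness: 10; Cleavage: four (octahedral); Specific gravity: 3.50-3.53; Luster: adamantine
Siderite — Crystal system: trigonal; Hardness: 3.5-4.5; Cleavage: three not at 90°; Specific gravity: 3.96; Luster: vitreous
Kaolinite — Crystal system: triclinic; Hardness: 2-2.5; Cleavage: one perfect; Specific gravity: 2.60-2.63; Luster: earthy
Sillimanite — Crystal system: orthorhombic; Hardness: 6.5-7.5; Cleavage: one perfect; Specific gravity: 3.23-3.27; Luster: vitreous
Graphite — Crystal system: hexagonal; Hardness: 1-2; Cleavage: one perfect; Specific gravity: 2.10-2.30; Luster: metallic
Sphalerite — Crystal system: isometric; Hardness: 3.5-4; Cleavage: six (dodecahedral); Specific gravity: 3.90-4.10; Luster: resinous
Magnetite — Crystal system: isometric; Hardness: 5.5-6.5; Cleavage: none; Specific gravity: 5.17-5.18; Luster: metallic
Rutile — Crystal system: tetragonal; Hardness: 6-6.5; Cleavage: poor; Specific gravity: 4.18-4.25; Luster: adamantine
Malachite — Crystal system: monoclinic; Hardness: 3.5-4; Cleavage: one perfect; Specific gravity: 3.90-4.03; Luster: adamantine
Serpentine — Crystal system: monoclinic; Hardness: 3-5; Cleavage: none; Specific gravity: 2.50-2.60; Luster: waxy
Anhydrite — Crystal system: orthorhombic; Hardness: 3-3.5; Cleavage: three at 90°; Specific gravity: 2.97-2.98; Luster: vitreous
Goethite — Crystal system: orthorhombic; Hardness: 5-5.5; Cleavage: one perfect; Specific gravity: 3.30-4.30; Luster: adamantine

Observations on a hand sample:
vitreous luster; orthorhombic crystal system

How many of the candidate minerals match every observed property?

3

Vitreous luster — only Augite, Olivine, Siderite, Sillimanite, Anhydrite remain.
Orthorhombic crystal system rules out Augite, Siderite.
Consistent with every observation: Anhydrite, Olivine, Sillimanite.
That is 3 minerals.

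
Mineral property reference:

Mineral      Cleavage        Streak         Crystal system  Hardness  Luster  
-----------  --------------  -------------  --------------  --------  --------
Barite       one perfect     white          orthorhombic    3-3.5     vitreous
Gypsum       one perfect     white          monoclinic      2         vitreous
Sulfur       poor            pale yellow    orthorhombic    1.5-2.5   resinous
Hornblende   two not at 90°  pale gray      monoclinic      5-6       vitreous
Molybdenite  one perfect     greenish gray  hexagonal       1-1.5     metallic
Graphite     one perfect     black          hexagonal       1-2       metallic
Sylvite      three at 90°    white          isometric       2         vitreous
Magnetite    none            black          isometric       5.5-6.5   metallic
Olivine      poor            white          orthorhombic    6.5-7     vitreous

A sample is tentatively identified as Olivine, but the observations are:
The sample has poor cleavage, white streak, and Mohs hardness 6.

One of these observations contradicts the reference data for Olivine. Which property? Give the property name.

Poor cleavage: Olivine has cleavage poor — agrees.
White streak: Olivine has white streak — agrees.
Mohs hardness 6: Olivine has hardness 6.5-7 — outside the reference range.
The hardness is the one property that does not fit.

hardness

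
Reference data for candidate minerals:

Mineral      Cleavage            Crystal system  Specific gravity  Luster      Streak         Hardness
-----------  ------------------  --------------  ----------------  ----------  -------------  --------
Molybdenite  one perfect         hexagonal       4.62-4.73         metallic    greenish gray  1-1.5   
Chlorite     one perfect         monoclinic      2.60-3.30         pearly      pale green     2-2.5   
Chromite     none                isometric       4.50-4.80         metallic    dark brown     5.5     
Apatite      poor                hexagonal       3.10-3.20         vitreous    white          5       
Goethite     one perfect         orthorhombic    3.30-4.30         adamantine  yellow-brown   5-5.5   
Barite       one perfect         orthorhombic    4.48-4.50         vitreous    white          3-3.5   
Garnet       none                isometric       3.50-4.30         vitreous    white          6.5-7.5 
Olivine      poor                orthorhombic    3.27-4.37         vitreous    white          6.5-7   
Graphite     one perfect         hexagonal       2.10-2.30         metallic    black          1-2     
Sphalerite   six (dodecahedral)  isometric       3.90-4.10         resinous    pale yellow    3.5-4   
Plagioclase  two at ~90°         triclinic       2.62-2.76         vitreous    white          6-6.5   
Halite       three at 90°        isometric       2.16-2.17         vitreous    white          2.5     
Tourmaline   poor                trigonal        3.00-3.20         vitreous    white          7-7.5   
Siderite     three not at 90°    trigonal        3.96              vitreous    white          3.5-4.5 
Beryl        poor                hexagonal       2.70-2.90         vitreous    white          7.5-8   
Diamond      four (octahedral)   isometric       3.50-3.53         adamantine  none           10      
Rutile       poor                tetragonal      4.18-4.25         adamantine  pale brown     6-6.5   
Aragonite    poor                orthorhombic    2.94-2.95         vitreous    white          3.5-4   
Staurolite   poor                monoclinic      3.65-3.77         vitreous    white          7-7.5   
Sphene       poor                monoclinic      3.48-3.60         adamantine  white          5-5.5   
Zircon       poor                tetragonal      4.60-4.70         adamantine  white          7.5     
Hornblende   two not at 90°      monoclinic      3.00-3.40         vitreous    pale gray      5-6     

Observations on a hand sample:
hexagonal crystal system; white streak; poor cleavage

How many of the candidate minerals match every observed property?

Hexagonal crystal system: Molybdenite, Apatite, Graphite, Beryl remain.
White streak excludes Molybdenite, Graphite.
Poor cleavage: consistent with all remaining minerals.
Remaining candidates: Apatite, Beryl.
That is 2 minerals.

2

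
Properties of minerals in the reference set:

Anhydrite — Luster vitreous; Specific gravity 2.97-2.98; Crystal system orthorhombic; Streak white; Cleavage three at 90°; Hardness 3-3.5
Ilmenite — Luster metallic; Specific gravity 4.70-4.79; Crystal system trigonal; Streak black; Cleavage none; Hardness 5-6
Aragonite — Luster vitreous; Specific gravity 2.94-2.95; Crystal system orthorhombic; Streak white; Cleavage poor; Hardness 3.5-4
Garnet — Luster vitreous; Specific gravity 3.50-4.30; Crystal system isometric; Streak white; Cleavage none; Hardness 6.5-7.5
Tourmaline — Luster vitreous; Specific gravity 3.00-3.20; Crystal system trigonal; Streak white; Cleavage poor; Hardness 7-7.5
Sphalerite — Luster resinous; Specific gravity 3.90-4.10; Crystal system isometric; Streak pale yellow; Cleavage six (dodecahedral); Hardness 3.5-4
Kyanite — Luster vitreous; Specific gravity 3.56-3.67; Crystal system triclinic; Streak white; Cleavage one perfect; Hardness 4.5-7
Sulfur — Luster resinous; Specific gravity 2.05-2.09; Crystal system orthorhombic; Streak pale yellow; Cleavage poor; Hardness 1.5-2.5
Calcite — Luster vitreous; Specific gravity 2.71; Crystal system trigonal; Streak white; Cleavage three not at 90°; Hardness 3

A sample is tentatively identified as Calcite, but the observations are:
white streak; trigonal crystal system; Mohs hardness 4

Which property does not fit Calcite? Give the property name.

White streak: Calcite has white streak — agrees.
Trigonal crystal system: Calcite has trigonal system — agrees.
Mohs hardness 4: Calcite has hardness 3 — inconsistent.
Everything matches except the hardness.

hardness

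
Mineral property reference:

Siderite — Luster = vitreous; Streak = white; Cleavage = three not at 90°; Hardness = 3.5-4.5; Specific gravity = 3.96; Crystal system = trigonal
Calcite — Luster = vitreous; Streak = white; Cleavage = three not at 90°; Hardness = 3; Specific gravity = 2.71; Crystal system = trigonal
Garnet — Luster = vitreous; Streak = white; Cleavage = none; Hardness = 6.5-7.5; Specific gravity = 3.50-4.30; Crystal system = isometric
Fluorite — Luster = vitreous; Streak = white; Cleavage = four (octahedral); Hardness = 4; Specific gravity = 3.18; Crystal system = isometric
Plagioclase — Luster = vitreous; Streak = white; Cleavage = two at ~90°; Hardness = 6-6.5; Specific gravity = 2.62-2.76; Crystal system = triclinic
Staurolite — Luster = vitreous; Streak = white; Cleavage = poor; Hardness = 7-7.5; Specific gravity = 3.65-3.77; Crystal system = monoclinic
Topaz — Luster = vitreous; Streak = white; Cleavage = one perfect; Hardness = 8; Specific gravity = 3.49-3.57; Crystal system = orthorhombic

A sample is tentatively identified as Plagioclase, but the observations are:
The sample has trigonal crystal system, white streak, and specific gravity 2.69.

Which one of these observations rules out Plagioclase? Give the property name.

crystal system

Trigonal crystal system: Plagioclase has triclinic system — does not match.
White streak: Plagioclase has white streak — consistent.
Specific gravity 2.69: Plagioclase has SG 2.62-2.76 — consistent.
The crystal system is the one property that does not fit.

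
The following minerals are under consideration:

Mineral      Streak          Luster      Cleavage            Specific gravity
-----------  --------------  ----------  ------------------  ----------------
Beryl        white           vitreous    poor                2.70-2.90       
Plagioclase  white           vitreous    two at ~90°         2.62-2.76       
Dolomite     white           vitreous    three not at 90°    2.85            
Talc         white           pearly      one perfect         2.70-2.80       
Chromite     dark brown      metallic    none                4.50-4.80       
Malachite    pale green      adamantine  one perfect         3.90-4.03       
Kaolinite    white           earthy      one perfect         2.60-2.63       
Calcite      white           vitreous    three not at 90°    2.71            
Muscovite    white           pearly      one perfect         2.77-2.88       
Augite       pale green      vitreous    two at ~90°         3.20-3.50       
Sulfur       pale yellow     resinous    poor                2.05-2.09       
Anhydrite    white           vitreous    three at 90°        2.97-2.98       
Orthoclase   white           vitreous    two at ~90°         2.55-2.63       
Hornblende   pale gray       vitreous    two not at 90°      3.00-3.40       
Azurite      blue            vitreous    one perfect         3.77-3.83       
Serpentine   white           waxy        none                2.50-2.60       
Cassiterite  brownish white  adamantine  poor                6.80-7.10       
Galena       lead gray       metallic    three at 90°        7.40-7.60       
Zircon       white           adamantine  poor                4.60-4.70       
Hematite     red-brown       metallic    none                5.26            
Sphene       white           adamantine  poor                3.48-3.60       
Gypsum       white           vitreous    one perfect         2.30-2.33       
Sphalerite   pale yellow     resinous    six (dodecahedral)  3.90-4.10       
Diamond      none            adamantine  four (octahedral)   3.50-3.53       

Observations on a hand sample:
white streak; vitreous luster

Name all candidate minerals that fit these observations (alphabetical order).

Anhydrite, Beryl, Calcite, Dolomite, Gypsum, Orthoclase, Plagioclase

White streak — narrows the field to Beryl, Plagioclase, Dolomite, Talc, Kaolinite, Calcite, Muscovite, Anhydrite, Orthoclase, Serpentine, Zircon, Sphene, Gypsum.
Vitreous luster eliminates Talc, Kaolinite, Muscovite, Serpentine, Zircon, Sphene.
Consistent with every observation: Anhydrite, Beryl, Calcite, Dolomite, Gypsum, Orthoclase, Plagioclase.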